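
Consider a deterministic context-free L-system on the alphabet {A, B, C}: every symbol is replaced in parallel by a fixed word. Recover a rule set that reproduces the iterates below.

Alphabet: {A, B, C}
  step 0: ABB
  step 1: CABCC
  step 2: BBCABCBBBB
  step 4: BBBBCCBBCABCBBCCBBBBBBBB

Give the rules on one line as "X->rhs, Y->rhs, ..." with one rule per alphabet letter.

A->CAB, B->C, C->BB

  step 1 ⇒ step 2: CABCC ⇒ BB·CAB·C·BB·BB
    A ↦ CAB
    B ↦ C
    C ↦ BB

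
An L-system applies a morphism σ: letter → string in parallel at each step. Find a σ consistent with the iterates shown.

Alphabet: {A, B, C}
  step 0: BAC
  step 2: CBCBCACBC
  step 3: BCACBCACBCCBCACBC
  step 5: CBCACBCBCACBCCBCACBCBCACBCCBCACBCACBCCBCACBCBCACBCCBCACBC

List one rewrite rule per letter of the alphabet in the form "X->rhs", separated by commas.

  step 2 ⇒ step 3: CBCBCACBC ⇒ BC·AC·BC·AC·BC·C·BC·AC·BC
    A ↦ C
    B ↦ AC
    C ↦ BC

A->C, B->AC, C->BC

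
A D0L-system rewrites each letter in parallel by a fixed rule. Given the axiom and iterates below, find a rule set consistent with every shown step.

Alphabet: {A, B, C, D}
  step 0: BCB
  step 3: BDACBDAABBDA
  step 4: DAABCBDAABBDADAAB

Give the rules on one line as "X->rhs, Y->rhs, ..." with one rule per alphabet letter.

A->B, B->DA, C->CB, D->A

  step 3 ⇒ step 4: BDACBDAABBDA ⇒ DA·A·B·CB·DA·A·B·B·DA·DA·A·B
    A ↦ B
    B ↦ DA
    C ↦ CB
    D ↦ A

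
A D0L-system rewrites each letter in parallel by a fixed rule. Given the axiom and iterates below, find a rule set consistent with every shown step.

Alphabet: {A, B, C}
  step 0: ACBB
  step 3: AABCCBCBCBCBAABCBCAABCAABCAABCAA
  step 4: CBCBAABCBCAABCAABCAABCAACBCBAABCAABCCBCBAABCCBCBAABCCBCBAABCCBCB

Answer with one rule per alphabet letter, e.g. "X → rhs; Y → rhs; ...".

  step 3 ⇒ step 4: AABCCBCBCBCBAABCBCAABCAABCAABCAA ⇒ CB·CB·AA·BC·BC·AA·BC·AA·BC·AA·BC·AA·CB·CB·AA·BC·AA·BC·CB·CB·AA·BC·CB·CB·AA·BC·CB·CB·AA·BC·CB·CB
    A ↦ CB
    B ↦ AA
    C ↦ BC

A->CB, B->AA, C->BC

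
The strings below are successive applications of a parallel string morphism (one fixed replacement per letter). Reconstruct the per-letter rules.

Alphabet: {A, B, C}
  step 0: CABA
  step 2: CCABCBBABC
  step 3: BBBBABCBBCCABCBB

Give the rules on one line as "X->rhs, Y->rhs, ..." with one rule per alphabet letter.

A->AB, B->C, C->BB

  step 2 ⇒ step 3: CCABCBBABC ⇒ BB·BB·AB·C·BB·C·C·AB·C·BB
    A ↦ AB
    B ↦ C
    C ↦ BB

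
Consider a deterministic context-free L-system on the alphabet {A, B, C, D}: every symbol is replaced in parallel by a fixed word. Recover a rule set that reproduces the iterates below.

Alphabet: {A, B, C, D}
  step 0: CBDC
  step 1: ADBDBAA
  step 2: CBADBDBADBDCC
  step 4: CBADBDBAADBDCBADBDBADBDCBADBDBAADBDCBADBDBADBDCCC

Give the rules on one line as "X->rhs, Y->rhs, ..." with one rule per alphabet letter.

  step 1 ⇒ step 2: ADBDBAA ⇒ C·BA·DBD·BA·DBD·C·C
    A ↦ C
    B ↦ DBD
    D ↦ BA
  step 0 ⇒ step 1: CBDC ⇒ A·DBD·BA·A
    C ↦ A

A->C, B->DBD, C->A, D->BA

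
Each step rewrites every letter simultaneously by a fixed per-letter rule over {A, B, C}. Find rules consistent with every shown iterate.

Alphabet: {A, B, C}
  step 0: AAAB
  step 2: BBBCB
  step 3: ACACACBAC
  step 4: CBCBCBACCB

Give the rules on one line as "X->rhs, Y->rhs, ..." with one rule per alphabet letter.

  step 3 ⇒ step 4: ACACACBAC ⇒ C·B·C·B·C·B·AC·C·B
    A ↦ C
    B ↦ AC
    C ↦ B

A->C, B->AC, C->B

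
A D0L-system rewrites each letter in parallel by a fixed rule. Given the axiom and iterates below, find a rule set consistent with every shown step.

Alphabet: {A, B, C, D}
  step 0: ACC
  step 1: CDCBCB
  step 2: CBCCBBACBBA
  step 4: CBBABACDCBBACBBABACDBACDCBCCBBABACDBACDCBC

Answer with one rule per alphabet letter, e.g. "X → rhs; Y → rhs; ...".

  step 1 ⇒ step 2: CDCBCB ⇒ CB·C·CB·BA·CB·BA
    B ↦ BA
    C ↦ CB
    D ↦ C
  step 0 ⇒ step 1: ACC ⇒ CD·CB·CB
    A ↦ CD

A->CD, B->BA, C->CB, D->C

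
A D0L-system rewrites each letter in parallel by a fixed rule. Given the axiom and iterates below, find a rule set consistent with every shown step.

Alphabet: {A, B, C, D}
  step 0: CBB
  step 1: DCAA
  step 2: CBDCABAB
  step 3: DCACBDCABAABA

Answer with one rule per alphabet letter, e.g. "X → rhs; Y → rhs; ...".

  step 2 ⇒ step 3: CBDCABAB ⇒ DC·A·CB·DC·AB·A·AB·A
    A ↦ AB
    B ↦ A
    C ↦ DC
    D ↦ CB

A->AB, B->A, C->DC, D->CB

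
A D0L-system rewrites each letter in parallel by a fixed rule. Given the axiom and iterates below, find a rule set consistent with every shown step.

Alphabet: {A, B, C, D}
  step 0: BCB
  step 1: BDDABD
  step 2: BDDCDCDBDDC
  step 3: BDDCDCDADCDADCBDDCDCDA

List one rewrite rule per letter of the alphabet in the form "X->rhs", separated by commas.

A->D, B->BD, C->DA, D->DC

  step 2 ⇒ step 3: BDDCDCDBDDC ⇒ BD·DC·DC·DA·DC·DA·DC·BD·DC·DC·DA
    B ↦ BD
    C ↦ DA
    D ↦ DC
  step 1 ⇒ step 2: BDDABD ⇒ BD·DC·DC·D·BD·DC
    A ↦ D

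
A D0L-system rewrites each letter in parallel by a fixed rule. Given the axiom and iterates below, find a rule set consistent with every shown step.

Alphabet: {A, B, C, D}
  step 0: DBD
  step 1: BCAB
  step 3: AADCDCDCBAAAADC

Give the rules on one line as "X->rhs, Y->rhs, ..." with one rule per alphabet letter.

  step 0 ⇒ step 1: DBD ⇒ B·CA·B
    B ↦ CA
    D ↦ B
    A ↦ DC  (constrained at step 1)
    C ↦ AA  (constrained at step 1)

A->DC, B->CA, C->AA, D->B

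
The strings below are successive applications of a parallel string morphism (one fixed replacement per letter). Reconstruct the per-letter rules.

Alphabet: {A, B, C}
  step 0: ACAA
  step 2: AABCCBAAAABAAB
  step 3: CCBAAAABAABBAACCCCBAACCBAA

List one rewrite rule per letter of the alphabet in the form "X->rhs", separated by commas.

  step 2 ⇒ step 3: AABCCBAAAABAAB ⇒ C·C·BAA·AAB·AAB·BAA·C·C·C·C·BAA·C·C·BAA
    A ↦ C
    B ↦ BAA
    C ↦ AAB

A->C, B->BAA, C->AAB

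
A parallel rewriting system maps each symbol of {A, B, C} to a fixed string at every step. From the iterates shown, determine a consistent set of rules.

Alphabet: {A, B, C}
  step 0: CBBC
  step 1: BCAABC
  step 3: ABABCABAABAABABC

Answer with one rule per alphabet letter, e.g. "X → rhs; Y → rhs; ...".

A->AB, B->A, C->BC

  step 0 ⇒ step 1: CBBC ⇒ BC·A·A·BC
    B ↦ A
    C ↦ BC
    A ↦ AB  (constrained at step 1)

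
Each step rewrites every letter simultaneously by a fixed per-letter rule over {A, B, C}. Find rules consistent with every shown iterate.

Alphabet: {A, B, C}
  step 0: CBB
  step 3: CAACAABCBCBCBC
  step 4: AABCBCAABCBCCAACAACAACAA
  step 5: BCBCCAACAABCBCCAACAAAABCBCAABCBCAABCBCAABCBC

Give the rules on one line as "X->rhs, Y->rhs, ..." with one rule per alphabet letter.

A->BC, B->C, C->AA

  step 4 ⇒ step 5: AABCBCAABCBCCAACAACAACAA ⇒ BC·BC·C·AA·C·AA·BC·BC·C·AA·C·AA·AA·BC·BC·AA·BC·BC·AA·BC·BC·AA·BC·BC
    A ↦ BC
    B ↦ C
    C ↦ AA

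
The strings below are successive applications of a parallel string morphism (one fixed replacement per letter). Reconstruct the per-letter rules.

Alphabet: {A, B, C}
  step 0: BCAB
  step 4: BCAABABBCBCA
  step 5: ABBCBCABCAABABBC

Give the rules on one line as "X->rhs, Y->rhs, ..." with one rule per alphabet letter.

A->BC, B->A, C->B

  step 4 ⇒ step 5: BCAABABBCBCA ⇒ A·B·BC·BC·A·BC·A·A·B·A·B·BC
    A ↦ BC
    B ↦ A
    C ↦ B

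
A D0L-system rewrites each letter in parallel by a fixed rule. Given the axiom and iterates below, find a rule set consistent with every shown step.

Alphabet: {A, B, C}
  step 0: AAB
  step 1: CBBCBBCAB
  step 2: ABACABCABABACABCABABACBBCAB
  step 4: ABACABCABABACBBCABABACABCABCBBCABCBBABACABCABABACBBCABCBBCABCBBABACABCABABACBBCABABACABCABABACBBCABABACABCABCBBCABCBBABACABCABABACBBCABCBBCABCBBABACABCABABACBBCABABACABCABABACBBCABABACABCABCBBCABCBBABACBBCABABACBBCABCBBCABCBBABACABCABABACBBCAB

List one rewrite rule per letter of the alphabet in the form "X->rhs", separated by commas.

  step 1 ⇒ step 2: CBBCBBCAB ⇒ ABA·CAB·CAB·ABA·CAB·CAB·ABA·CBB·CAB
    A ↦ CBB
    B ↦ CAB
    C ↦ ABA

A->CBB, B->CAB, C->ABA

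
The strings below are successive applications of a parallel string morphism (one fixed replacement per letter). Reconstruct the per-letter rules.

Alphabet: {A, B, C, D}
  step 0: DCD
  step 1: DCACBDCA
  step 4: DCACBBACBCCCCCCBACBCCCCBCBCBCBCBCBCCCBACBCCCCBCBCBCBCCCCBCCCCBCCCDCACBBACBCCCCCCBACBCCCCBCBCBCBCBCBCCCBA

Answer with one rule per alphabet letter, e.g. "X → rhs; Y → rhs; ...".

  step 0 ⇒ step 1: DCD ⇒ DCA·CB·DCA
    C ↦ CB
    D ↦ DCA
    A ↦ BA  (constrained at step 1)
    B ↦ CCC  (constrained at step 1)

A->BA, B->CCC, C->CB, D->DCA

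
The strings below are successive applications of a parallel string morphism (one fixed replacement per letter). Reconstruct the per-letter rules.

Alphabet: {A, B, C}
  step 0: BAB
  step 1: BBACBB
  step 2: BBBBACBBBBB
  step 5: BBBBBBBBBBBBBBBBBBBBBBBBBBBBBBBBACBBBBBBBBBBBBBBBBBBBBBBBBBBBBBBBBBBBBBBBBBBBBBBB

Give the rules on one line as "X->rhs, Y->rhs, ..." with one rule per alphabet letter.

  step 1 ⇒ step 2: BBACBB ⇒ BB·BB·AC·B·BB·BB
    A ↦ AC
    B ↦ BB
    C ↦ B

A->AC, B->BB, C->B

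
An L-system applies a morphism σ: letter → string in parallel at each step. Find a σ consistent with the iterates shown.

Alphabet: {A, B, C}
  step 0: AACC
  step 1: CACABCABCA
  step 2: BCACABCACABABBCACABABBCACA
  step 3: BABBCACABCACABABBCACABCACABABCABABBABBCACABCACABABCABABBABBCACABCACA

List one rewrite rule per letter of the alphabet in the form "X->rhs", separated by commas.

A->CA, B->BAB, C->BCA

  step 2 ⇒ step 3: BCACABCACABABBCACABABBCACA ⇒ BAB·BCA·CA·BCA·CA·BAB·BCA·CA·BCA·CA·BAB·CA·BAB·BAB·BCA·CA·BCA·CA·BAB·CA·BAB·BAB·BCA·CA·BCA·CA
    A ↦ CA
    B ↦ BAB
    C ↦ BCA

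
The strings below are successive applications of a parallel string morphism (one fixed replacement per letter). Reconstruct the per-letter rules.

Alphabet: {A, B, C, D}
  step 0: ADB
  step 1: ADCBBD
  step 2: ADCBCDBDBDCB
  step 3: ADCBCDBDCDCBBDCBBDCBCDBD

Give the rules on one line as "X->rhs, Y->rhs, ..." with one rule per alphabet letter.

  step 2 ⇒ step 3: ADCBCDBDBDCB ⇒ AD·CB·CD·BD·CD·CB·BD·CB·BD·CB·CD·BD
    A ↦ AD
    B ↦ BD
    C ↦ CD
    D ↦ CB

A->AD, B->BD, C->CD, D->CB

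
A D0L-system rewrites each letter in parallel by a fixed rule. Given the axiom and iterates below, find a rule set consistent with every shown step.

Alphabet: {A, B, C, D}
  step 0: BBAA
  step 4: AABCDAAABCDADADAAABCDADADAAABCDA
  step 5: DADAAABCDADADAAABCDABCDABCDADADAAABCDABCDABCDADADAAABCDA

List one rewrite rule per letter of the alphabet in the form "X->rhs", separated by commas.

A->DA, B->A, C->A, D->BC

  step 4 ⇒ step 5: AABCDAAABCDADADAAABCDADADAAABCDA ⇒ DA·DA·A·A·BC·DA·DA·DA·A·A·BC·DA·BC·DA·BC·DA·DA·DA·A·A·BC·DA·BC·DA·BC·DA·DA·DA·A·A·BC·DA
    A ↦ DA
    B ↦ A
    C ↦ A
    D ↦ BC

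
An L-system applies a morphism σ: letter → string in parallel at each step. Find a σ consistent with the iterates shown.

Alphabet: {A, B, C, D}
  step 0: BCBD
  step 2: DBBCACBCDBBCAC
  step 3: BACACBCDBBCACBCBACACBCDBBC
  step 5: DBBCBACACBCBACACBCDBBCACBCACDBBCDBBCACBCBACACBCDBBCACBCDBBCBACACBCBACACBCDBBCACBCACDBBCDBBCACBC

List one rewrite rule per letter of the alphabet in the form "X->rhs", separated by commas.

A->DB, B->AC, C->BC, D->B

  step 2 ⇒ step 3: DBBCACBCDBBCAC ⇒ B·AC·AC·BC·DB·BC·AC·BC·B·AC·AC·BC·DB·BC
    A ↦ DB
    B ↦ AC
    C ↦ BC
    D ↦ B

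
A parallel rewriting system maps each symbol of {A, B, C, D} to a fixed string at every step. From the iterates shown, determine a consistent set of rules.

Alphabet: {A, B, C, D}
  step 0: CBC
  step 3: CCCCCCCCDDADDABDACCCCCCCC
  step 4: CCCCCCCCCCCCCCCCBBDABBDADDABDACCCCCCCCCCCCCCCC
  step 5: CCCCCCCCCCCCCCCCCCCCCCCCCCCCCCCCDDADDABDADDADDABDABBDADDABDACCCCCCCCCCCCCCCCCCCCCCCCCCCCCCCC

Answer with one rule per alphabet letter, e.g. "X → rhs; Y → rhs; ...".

A->DA, B->DDA, C->CC, D->B

  step 4 ⇒ step 5: CCCCCCCCCCCCCCCCBBDABBDADDABDACCCCCCCCCCCCCCCC ⇒ CC·CC·CC·CC·CC·CC·CC·CC·CC·CC·CC·CC·CC·CC·CC·CC·DDA·DDA·B·DA·DDA·DDA·B·DA·B·B·DA·DDA·B·DA·CC·CC·CC·CC·CC·CC·CC·CC·CC·CC·CC·CC·CC·CC·CC·CC
    A ↦ DA
    B ↦ DDA
    C ↦ CC
    D ↦ B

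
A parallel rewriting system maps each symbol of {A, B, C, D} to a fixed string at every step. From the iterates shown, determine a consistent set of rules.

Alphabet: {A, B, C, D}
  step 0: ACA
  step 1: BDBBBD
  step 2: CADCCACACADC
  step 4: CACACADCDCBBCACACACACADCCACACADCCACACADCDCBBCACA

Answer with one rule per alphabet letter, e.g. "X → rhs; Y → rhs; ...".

A->BD, B->CA, C->BB, D->DC

  step 1 ⇒ step 2: BDBBBD ⇒ CA·DC·CA·CA·CA·DC
    B ↦ CA
    D ↦ DC
  step 0 ⇒ step 1: ACA ⇒ BD·BB·BD
    A ↦ BD
  step 0 ⇒ step 1: ACA ⇒ BD·BB·BD
    C ↦ BB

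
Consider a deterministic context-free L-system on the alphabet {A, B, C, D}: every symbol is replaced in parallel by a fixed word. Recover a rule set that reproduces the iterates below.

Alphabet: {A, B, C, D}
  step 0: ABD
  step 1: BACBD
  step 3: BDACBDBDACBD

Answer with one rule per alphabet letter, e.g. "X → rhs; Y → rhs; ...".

A->B, B->AC, C->D, D->BD

  step 0 ⇒ step 1: ABD ⇒ B·AC·BD
    A ↦ B
    B ↦ AC
    D ↦ BD
    C ↦ D  (constrained at step 1)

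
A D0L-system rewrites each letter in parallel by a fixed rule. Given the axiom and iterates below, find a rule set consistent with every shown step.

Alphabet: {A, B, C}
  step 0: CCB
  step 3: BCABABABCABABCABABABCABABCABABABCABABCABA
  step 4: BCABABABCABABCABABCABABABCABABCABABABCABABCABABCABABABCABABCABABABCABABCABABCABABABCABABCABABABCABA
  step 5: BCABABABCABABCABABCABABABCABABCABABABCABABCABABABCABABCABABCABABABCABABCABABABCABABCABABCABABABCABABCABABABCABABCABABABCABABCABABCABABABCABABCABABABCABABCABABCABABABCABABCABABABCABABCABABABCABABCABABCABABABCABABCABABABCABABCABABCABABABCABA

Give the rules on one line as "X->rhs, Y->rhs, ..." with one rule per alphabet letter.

A->BA, B->BCA, C->BA

  step 4 ⇒ step 5: BCABABABCABABCABABCABABABCABABCABABABCABABCABABCABABABCABABCABABABCABABCABABCABABABCABABCABABABCABA ⇒ BCA·BA·BA·BCA·BA·BCA·BA·BCA·BA·BA·BCA·BA·BCA·BA·BA·BCA·BA·BCA·BA·BA·BCA·BA·BCA·BA·BCA·BA·BA·BCA·BA·BCA·BA·BA·BCA·BA·BCA·BA·BCA·BA·BA·BCA·BA·BCA·BA·BA·BCA·BA·BCA·BA·BA·BCA·BA·BCA·BA·BCA·BA·BA·BCA·BA·BCA·BA·BA·BCA·BA·BCA·BA·BCA·BA·BA·BCA·BA·BCA·BA·BA·BCA·BA·BCA·BA·BA·BCA·BA·BCA·BA·BCA·BA·BA·BCA·BA·BCA·BA·BA·BCA·BA·BCA·BA·BCA·BA·BA·BCA·BA
    A ↦ BA
    B ↦ BCA
    C ↦ BA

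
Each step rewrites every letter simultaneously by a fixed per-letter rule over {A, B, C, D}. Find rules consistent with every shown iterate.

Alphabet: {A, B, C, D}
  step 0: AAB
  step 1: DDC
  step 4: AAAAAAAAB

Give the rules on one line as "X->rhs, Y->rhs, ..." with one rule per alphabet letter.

  step 0 ⇒ step 1: AAB ⇒ D·D·C
    A ↦ D
    B ↦ C
    C ↦ B  (constrained at step 1)
    D ↦ AA  (constrained at step 1)

A->D, B->C, C->B, D->AA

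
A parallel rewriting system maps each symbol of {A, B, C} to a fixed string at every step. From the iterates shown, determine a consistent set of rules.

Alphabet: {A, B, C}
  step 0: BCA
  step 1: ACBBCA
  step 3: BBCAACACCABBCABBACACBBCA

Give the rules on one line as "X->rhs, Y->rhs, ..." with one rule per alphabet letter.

A->CA, B->AC, C->BB

  step 0 ⇒ step 1: BCA ⇒ AC·BB·CA
    A ↦ CA
    B ↦ AC
    C ↦ BB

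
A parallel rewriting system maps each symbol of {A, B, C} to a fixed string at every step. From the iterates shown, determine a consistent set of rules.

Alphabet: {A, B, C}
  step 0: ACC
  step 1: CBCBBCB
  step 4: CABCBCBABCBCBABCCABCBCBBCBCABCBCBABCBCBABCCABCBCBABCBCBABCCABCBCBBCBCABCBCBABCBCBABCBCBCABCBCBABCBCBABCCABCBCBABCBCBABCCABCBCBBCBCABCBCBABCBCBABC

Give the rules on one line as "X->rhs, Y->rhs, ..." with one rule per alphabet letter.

A->C, B->ABC, C->BCB

  step 0 ⇒ step 1: ACC ⇒ C·BCB·BCB
    A ↦ C
    C ↦ BCB
    B ↦ ABC  (constrained at step 1)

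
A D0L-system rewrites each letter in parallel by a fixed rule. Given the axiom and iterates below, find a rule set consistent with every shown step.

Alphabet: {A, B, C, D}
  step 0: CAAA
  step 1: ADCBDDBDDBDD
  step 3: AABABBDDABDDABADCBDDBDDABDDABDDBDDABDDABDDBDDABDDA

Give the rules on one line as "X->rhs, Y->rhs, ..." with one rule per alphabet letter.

A->BDD, B->A, C->ADC, D->AB

  step 0 ⇒ step 1: CAAA ⇒ ADC·BDD·BDD·BDD
    A ↦ BDD
    C ↦ ADC
    B ↦ A  (constrained at step 1)
    D ↦ AB  (constrained at step 1)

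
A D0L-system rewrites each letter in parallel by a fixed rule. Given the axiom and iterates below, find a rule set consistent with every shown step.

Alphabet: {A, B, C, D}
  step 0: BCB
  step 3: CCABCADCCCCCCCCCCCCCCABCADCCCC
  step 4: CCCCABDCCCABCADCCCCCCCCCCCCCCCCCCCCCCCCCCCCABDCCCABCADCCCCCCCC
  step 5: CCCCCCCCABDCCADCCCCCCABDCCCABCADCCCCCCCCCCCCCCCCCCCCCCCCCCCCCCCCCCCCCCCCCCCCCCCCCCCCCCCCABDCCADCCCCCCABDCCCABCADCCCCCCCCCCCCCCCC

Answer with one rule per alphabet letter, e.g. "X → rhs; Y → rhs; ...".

  step 4 ⇒ step 5: CCCCABDCCCABCADCCCCCCCCCCCCCCCCCCCCCCCCCCCCABDCCCABCADCCCCCCCC ⇒ CC·CC·CC·CC·AB·DC·CAD·CC·CC·CC·AB·DC·CC·AB·CAD·CC·CC·CC·CC·CC·CC·CC·CC·CC·CC·CC·CC·CC·CC·CC·CC·CC·CC·CC·CC·CC·CC·CC·CC·CC·CC·CC·CC·AB·DC·CAD·CC·CC·CC·AB·DC·CC·AB·CAD·CC·CC·CC·CC·CC·CC·CC·CC
    A ↦ AB
    B ↦ DC
    C ↦ CC
    D ↦ CAD

A->AB, B->DC, C->CC, D->CAD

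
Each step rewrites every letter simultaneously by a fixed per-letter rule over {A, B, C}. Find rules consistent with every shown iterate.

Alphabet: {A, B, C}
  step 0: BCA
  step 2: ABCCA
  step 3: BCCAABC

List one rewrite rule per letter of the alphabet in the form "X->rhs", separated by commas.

A->BC, B->C, C->A

  step 2 ⇒ step 3: ABCCA ⇒ BC·C·A·A·BC
    A ↦ BC
    B ↦ C
    C ↦ A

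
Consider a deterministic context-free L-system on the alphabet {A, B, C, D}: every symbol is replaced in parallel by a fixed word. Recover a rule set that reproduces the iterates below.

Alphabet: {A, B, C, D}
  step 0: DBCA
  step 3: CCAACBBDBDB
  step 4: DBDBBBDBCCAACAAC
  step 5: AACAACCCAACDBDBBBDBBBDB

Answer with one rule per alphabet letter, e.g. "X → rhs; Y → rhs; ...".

A->B, B->C, C->DB, D->AA

  step 4 ⇒ step 5: DBDBBBDBCCAACAAC ⇒ AA·C·AA·C·C·C·AA·C·DB·DB·B·B·DB·B·B·DB
    A ↦ B
    B ↦ C
    C ↦ DB
    D ↦ AA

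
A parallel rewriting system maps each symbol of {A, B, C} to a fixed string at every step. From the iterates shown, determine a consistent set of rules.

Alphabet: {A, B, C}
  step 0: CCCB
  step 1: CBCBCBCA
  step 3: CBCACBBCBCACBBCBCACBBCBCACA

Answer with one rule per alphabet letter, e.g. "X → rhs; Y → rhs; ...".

  step 0 ⇒ step 1: CCCB ⇒ CB·CB·CB·CA
    B ↦ CA
    C ↦ CB
    A ↦ B  (constrained at step 1)

A->B, B->CA, C->CB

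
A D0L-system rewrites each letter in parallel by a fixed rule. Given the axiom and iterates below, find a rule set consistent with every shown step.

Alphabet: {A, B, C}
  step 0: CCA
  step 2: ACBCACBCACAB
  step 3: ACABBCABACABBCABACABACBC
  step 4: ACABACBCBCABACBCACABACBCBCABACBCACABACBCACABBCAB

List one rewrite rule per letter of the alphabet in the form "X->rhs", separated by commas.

A->AC, B->BC, C->AB

  step 3 ⇒ step 4: ACABBCABACABBCABACABACBC ⇒ AC·AB·AC·BC·BC·AB·AC·BC·AC·AB·AC·BC·BC·AB·AC·BC·AC·AB·AC·BC·AC·AB·BC·AB
    A ↦ AC
    B ↦ BC
    C ↦ AB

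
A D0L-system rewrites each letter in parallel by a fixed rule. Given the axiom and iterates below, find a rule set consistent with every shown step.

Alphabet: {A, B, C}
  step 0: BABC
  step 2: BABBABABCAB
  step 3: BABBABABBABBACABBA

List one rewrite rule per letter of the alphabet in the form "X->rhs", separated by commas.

  step 2 ⇒ step 3: BABBABABCAB ⇒ BA·B·BA·BA·B·BA·B·BA·CA·B·BA
    A ↦ B
    B ↦ BA
    C ↦ CA

A->B, B->BA, C->CA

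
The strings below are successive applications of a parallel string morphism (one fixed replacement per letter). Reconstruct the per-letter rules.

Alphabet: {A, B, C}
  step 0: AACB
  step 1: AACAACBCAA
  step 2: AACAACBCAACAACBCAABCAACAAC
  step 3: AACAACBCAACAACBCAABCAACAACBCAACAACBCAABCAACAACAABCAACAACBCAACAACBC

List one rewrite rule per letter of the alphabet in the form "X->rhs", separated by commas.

  step 2 ⇒ step 3: AACAACBCAACAACBCAABCAACAAC ⇒ AAC·AAC·BC·AAC·AAC·BC·AA·BC·AAC·AAC·BC·AAC·AAC·BC·AA·BC·AAC·AAC·AA·BC·AAC·AAC·BC·AAC·AAC·BC
    A ↦ AAC
    B ↦ AA
    C ↦ BC

A->AAC, B->AA, C->BC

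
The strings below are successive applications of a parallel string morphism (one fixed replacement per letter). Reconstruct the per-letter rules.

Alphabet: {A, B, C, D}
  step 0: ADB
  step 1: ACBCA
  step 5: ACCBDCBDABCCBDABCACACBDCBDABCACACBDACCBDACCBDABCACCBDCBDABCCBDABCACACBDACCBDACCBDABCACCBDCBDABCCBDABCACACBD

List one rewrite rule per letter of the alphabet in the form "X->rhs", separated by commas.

A->AC, B->A, C->CBD, D->BC

  step 0 ⇒ step 1: ADB ⇒ AC·BC·A
    A ↦ AC
    B ↦ A
    D ↦ BC
    C ↦ CBD  (constrained at step 1)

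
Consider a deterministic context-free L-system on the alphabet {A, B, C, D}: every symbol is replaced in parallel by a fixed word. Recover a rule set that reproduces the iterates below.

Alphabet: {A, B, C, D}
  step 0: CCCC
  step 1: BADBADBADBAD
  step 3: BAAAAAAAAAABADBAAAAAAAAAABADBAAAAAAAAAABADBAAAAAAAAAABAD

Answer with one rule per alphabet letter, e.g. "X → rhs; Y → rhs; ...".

  step 0 ⇒ step 1: CCCC ⇒ BAD·BAD·BAD·BAD
    C ↦ BAD
    A ↦ AA  (constrained at step 1)
    B ↦ BAA  (constrained at step 1)
    D ↦ C  (constrained at step 1)

A->AA, B->BAA, C->BAD, D->C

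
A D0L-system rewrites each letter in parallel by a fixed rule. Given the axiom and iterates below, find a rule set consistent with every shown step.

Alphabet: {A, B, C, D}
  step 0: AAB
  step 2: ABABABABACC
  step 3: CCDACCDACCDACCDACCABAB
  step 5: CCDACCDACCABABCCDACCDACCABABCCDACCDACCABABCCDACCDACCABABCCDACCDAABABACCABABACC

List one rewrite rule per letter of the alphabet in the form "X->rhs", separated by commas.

  step 2 ⇒ step 3: ABABABABACC ⇒ CC·DA·CC·DA·CC·DA·CC·DA·CC·AB·AB
    A ↦ CC
    B ↦ DA
    C ↦ AB
    D ↦ A  (constrained at step 3)

A->CC, B->DA, C->AB, D->A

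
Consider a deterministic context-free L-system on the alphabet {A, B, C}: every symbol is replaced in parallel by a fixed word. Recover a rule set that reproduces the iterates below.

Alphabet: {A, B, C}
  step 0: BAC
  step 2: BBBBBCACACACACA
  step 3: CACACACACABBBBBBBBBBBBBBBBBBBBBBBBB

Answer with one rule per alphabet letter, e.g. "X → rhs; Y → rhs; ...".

  step 2 ⇒ step 3: BBBBBCACACACACA ⇒ CA·CA·CA·CA·CA·BB·BBB·BB·BBB·BB·BBB·BB·BBB·BB·BBB
    A ↦ BBB
    B ↦ CA
    C ↦ BB

A->BBB, B->CA, C->BB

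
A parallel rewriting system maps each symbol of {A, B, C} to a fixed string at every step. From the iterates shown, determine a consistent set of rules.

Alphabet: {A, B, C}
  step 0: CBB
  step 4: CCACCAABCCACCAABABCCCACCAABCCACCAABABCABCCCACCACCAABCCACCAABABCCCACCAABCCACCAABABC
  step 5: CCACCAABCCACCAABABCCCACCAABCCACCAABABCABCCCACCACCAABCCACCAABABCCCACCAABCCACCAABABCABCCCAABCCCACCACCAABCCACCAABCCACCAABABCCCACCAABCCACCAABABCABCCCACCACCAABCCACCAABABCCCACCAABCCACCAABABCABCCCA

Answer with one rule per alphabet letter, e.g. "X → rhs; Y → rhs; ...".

A->AB, B->C, C->CCA

  step 4 ⇒ step 5: CCACCAABCCACCAABABCCCACCAABCCACCAABABCABCCCACCACCAABCCACCAABABCCCACCAABCCACCAABABC ⇒ CCA·CCA·AB·CCA·CCA·AB·AB·C·CCA·CCA·AB·CCA·CCA·AB·AB·C·AB·C·CCA·CCA·CCA·AB·CCA·CCA·AB·AB·C·CCA·CCA·AB·CCA·CCA·AB·AB·C·AB·C·CCA·AB·C·CCA·CCA·CCA·AB·CCA·CCA·AB·CCA·CCA·AB·AB·C·CCA·CCA·AB·CCA·CCA·AB·AB·C·AB·C·CCA·CCA·CCA·AB·CCA·CCA·AB·AB·C·CCA·CCA·AB·CCA·CCA·AB·AB·C·AB·C·CCA
    A ↦ AB
    B ↦ C
    C ↦ CCA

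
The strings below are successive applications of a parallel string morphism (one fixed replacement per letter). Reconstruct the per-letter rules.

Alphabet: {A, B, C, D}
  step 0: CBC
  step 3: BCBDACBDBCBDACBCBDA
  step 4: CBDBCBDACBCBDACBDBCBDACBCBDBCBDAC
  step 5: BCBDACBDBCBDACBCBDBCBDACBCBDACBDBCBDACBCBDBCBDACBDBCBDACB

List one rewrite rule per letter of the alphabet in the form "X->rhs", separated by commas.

A->C, B->CBD, C->B, D->A

  step 4 ⇒ step 5: CBDBCBDACBCBDACBDBCBDACBCBDBCBDAC ⇒ B·CBD·A·CBD·B·CBD·A·C·B·CBD·B·CBD·A·C·B·CBD·A·CBD·B·CBD·A·C·B·CBD·B·CBD·A·CBD·B·CBD·A·C·B
    A ↦ C
    B ↦ CBD
    C ↦ B
    D ↦ A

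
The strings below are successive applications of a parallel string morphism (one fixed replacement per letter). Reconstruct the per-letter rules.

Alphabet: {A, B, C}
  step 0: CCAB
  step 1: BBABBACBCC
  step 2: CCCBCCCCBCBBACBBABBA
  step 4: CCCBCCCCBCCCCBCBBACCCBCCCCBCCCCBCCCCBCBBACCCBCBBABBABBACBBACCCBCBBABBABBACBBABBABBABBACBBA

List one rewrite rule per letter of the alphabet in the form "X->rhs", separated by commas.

  step 1 ⇒ step 2: BBABBACBCC ⇒ C·C·CBC·C·C·CBC·BBA·C·BBA·BBA
    A ↦ CBC
    B ↦ C
    C ↦ BBA

A->CBC, B->C, C->BBA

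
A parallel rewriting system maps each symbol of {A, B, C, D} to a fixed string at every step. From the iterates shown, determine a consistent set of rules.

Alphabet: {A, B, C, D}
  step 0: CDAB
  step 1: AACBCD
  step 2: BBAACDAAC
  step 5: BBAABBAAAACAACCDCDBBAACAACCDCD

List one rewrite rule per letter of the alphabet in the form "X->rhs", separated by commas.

A->B, B->CD, C->AA, D->C

  step 1 ⇒ step 2: AACBCD ⇒ B·B·AA·CD·AA·C
    A ↦ B
    B ↦ CD
    C ↦ AA
    D ↦ C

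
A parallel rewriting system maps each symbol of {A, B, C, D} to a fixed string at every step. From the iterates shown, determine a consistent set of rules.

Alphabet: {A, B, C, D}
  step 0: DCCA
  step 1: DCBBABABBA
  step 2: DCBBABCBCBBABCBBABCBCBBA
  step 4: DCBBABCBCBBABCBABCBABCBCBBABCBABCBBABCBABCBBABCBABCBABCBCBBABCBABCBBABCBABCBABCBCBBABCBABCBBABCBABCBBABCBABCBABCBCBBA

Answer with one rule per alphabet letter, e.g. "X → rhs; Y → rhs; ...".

A->BBA, B->BC, C->BA, D->DCB

  step 1 ⇒ step 2: DCBBABABBA ⇒ DCB·BA·BC·BC·BBA·BC·BBA·BC·BC·BBA
    A ↦ BBA
    B ↦ BC
    C ↦ BA
    D ↦ DCB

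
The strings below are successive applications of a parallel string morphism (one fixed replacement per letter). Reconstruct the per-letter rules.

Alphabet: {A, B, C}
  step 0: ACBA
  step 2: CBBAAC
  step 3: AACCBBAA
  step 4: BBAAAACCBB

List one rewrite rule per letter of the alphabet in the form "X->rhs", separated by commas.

  step 3 ⇒ step 4: AACCBBAA ⇒ B·B·AA·AA·C·C·B·B
    A ↦ B
    B ↦ C
    C ↦ AA

A->B, B->C, C->AA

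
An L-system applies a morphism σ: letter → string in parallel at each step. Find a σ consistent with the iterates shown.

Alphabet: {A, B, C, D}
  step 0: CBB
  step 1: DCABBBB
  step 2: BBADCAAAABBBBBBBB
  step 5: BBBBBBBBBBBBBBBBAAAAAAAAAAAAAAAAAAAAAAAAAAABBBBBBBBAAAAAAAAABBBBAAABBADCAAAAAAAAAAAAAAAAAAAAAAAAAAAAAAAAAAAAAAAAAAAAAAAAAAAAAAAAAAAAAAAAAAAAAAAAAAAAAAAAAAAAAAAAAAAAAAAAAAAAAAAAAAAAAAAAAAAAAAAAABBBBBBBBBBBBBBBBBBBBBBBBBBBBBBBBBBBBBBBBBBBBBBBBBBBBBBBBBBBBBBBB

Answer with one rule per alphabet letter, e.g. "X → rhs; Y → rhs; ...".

  step 1 ⇒ step 2: DCABBBB ⇒ BBA·DCA·AAA·BB·BB·BB·BB
    A ↦ AAA
    B ↦ BB
    C ↦ DCA
    D ↦ BBA

A->AAA, B->BB, C->DCA, D->BBA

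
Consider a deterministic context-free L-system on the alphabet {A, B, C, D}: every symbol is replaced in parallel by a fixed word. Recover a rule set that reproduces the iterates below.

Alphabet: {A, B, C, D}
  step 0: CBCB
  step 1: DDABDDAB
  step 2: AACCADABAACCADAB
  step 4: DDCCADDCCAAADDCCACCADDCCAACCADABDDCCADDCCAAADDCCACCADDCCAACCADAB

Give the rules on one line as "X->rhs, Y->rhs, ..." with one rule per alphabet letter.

A->CCA, B->DAB, C->D, D->A

  step 1 ⇒ step 2: DDABDDAB ⇒ A·A·CCA·DAB·A·A·CCA·DAB
    A ↦ CCA
    B ↦ DAB
    D ↦ A
  step 0 ⇒ step 1: CBCB ⇒ D·DAB·D·DAB
    C ↦ D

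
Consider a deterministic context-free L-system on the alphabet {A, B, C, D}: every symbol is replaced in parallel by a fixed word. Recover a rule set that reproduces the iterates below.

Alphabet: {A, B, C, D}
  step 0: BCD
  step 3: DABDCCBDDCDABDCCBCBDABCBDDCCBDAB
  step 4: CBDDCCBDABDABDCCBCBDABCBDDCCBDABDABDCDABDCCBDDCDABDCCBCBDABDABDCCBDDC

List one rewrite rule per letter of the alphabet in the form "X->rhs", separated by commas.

  step 3 ⇒ step 4: DABDCCBDDCDABDCCBCBDABCBDDCCBDAB ⇒ CB·D·DC·CB·DAB·DAB·DC·CB·CB·DAB·CB·D·DC·CB·DAB·DAB·DC·DAB·DC·CB·D·DC·DAB·DC·CB·CB·DAB·DAB·DC·CB·D·DC
    A ↦ D
    B ↦ DC
    C ↦ DAB
    D ↦ CB

A->D, B->DC, C->DAB, D->CB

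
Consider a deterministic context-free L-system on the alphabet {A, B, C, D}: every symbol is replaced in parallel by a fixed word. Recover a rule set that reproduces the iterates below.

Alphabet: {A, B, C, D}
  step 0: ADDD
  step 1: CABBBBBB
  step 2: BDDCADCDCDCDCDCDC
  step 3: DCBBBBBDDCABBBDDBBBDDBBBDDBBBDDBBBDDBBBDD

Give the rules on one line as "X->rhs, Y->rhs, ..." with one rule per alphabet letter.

A->CA, B->DC, C->BDD, D->BB

  step 2 ⇒ step 3: BDDCADCDCDCDCDCDC ⇒ DC·BB·BB·BDD·CA·BB·BDD·BB·BDD·BB·BDD·BB·BDD·BB·BDD·BB·BDD
    A ↦ CA
    B ↦ DC
    C ↦ BDD
    D ↦ BB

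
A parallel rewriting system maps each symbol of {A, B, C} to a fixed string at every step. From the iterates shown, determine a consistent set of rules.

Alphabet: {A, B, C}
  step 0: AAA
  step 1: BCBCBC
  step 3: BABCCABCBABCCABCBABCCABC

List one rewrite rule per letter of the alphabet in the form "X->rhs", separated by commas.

A->BC, B->CA, C->BA

  step 0 ⇒ step 1: AAA ⇒ BC·BC·BC
    A ↦ BC
    B ↦ CA  (constrained at step 1)
    C ↦ BA  (constrained at step 1)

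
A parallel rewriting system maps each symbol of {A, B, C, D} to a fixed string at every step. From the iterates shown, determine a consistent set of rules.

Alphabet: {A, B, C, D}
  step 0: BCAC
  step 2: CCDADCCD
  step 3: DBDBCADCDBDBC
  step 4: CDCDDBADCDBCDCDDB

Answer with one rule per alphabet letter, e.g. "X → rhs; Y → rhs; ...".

  step 3 ⇒ step 4: DBDBCADCDBDBC ⇒ C·D·C·D·DB·AD·C·DB·C·D·C·D·DB
    A ↦ AD
    B ↦ D
    C ↦ DB
    D ↦ C

A->AD, B->D, C->DB, D->C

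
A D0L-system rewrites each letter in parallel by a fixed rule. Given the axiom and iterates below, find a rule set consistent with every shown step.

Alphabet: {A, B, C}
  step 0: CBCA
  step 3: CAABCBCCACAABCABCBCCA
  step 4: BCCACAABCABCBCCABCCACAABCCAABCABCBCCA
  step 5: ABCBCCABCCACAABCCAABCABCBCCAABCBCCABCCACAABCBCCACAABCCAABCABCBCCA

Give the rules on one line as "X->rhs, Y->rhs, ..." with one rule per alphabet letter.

  step 4 ⇒ step 5: BCCACAABCABCBCCABCCACAABCCAABCABCBCCA ⇒ A·BC·BC·CA·BC·CA·CA·A·BC·CA·A·BC·A·BC·BC·CA·A·BC·BC·CA·BC·CA·CA·A·BC·BC·CA·CA·A·BC·CA·A·BC·A·BC·BC·CA
    A ↦ CA
    B ↦ A
    C ↦ BC

A->CA, B->A, C->BC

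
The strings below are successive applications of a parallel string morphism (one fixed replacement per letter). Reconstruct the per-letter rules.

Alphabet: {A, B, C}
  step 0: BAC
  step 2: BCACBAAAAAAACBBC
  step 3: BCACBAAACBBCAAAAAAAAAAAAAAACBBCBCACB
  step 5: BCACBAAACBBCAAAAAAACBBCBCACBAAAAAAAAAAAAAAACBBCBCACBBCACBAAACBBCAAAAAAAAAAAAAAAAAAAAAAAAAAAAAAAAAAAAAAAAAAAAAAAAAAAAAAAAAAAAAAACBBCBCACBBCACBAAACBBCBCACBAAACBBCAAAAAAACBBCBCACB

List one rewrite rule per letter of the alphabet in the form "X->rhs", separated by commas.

  step 2 ⇒ step 3: BCACBAAAAAAACBBC ⇒ BC·ACB·AA·ACB·BC·AA·AA·AA·AA·AA·AA·AA·ACB·BC·BC·ACB
    A ↦ AA
    B ↦ BC
    C ↦ ACB

A->AA, B->BC, C->ACB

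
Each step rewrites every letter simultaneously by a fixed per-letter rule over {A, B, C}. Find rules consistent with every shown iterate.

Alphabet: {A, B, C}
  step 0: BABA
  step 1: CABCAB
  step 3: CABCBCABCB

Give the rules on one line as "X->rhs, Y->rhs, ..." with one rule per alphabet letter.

  step 0 ⇒ step 1: BABA ⇒ C·AB·C·AB
    A ↦ AB
    B ↦ C
    C ↦ B  (constrained at step 1)

A->AB, B->C, C->B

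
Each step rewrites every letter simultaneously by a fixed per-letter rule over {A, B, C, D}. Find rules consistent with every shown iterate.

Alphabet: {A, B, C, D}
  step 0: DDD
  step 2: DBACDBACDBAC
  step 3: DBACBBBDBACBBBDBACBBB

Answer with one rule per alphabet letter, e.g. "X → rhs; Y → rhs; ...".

  step 2 ⇒ step 3: DBACDBACDBAC ⇒ DB·AC·BB·B·DB·AC·BB·B·DB·AC·BB·B
    A ↦ BB
    B ↦ AC
    C ↦ B
    D ↦ DB

A->BB, B->AC, C->B, D->DB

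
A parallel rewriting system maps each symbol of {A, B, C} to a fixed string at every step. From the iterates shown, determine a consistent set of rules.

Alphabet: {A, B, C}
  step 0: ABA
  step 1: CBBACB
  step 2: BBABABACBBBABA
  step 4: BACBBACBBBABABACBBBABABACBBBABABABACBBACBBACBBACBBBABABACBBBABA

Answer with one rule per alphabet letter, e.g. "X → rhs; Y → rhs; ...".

A->CB, B->BA, C->BBA

  step 1 ⇒ step 2: CBBACB ⇒ BBA·BA·BA·CB·BBA·BA
    A ↦ CB
    B ↦ BA
    C ↦ BBA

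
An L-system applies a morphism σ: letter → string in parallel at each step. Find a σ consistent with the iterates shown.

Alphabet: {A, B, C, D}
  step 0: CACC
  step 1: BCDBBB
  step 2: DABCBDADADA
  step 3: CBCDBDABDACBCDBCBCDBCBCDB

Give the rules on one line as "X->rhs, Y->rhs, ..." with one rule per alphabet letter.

  step 2 ⇒ step 3: DABCBDADADA ⇒ CB·CDB·DA·B·DA·CB·CDB·CB·CDB·CB·CDB
    A ↦ CDB
    B ↦ DA
    C ↦ B
    D ↦ CB

A->CDB, B->DA, C->B, D->CB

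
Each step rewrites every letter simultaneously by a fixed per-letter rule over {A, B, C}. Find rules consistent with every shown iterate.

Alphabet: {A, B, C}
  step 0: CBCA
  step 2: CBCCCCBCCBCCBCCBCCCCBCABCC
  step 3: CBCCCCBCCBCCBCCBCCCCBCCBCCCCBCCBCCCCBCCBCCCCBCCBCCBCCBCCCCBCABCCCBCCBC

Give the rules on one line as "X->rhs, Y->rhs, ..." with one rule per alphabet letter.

  step 2 ⇒ step 3: CBCCCCBCCBCCBCCBCCCCBCABCC ⇒ CBC·CC·CBC·CBC·CBC·CBC·CC·CBC·CBC·CC·CBC·CBC·CC·CBC·CBC·CC·CBC·CBC·CBC·CBC·CC·CBC·AB·CC·CBC·CBC
    A ↦ AB
    B ↦ CC
    C ↦ CBC

A->AB, B->CC, C->CBC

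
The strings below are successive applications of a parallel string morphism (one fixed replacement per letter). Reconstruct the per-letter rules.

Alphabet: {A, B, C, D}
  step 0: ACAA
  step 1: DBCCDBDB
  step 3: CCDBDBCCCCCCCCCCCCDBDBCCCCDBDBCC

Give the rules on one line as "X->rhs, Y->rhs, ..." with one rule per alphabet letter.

  step 0 ⇒ step 1: ACAA ⇒ DB·CC·DB·DB
    A ↦ DB
    C ↦ CC
    B ↦ AC  (constrained at step 1)
    D ↦ CA  (constrained at step 1)

A->DB, B->AC, C->CC, D->CA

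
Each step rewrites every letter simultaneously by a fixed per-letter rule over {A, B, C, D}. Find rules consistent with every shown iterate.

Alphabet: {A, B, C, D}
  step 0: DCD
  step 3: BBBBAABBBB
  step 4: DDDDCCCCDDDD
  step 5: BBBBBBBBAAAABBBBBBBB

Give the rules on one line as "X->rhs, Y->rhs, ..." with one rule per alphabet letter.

A->CC, B->D, C->A, D->BB

  step 4 ⇒ step 5: DDDDCCCCDDDD ⇒ BB·BB·BB·BB·A·A·A·A·BB·BB·BB·BB
    C ↦ A
    D ↦ BB
  step 3 ⇒ step 4: BBBBAABBBB ⇒ D·D·D·D·CC·CC·D·D·D·D
    A ↦ CC
  step 3 ⇒ step 4: BBBBAABBBB ⇒ D·D·D·D·CC·CC·D·D·D·D
    B ↦ D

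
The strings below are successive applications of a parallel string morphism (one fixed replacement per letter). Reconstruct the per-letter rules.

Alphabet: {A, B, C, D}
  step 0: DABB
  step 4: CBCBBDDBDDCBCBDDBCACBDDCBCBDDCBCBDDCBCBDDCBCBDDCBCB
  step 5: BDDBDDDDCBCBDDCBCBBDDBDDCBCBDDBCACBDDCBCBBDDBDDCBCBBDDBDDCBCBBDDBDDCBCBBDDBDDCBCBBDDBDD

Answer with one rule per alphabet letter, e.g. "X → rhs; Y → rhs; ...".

  step 4 ⇒ step 5: CBCBBDDBDDCBCBDDBCACBDDCBCBDDCBCBDDCBCBDDCBCBDDCBCB ⇒ B·DD·B·DD·DD·CB·CB·DD·CB·CB·B·DD·B·DD·CB·CB·DD·B·CAC·B·DD·CB·CB·B·DD·B·DD·CB·CB·B·DD·B·DD·CB·CB·B·DD·B·DD·CB·CB·B·DD·B·DD·CB·CB·B·DD·B·DD
    A ↦ CAC
    B ↦ DD
    C ↦ B
    D ↦ CB

A->CAC, B->DD, C->B, D->CB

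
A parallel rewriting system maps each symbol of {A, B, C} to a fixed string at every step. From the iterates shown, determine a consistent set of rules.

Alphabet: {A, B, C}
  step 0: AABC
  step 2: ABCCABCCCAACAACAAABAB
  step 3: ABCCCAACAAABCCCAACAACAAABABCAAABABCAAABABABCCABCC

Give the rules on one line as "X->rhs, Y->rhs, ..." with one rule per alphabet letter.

A->AB, B->CC, C->CAA

  step 2 ⇒ step 3: ABCCABCCCAACAACAAABAB ⇒ AB·CC·CAA·CAA·AB·CC·CAA·CAA·CAA·AB·AB·CAA·AB·AB·CAA·AB·AB·AB·CC·AB·CC
    A ↦ AB
    B ↦ CC
    C ↦ CAA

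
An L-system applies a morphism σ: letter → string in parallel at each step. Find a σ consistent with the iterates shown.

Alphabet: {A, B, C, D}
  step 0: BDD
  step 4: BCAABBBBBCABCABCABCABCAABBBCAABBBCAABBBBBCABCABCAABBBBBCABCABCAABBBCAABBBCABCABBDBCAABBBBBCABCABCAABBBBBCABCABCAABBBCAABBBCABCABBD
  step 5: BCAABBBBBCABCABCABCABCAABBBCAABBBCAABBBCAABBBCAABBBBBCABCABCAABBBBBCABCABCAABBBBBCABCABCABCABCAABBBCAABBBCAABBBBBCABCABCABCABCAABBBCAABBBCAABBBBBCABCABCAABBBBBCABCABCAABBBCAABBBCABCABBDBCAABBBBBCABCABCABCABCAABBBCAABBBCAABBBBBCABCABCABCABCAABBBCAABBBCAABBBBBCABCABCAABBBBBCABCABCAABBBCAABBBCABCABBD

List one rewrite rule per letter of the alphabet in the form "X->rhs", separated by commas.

A->BB, B->BCA, C->A, D->BBD

  step 4 ⇒ step 5: BCAABBBBBCABCABCABCABCAABBBCAABBBCAABBBBBCABCABCAABBBBBCABCABCAABBBCAABBBCABCABBDBCAABBBBBCABCABCAABBBBBCABCABCAABBBCAABBBCABCABBD ⇒ BCA·A·BB·BB·BCA·BCA·BCA·BCA·BCA·A·BB·BCA·A·BB·BCA·A·BB·BCA·A·BB·BCA·A·BB·BB·BCA·BCA·BCA·A·BB·BB·BCA·BCA·BCA·A·BB·BB·BCA·BCA·BCA·BCA·BCA·A·BB·BCA·A·BB·BCA·A·BB·BB·BCA·BCA·BCA·BCA·BCA·A·BB·BCA·A·BB·BCA·A·BB·BB·BCA·BCA·BCA·A·BB·BB·BCA·BCA·BCA·A·BB·BCA·A·BB·BCA·BCA·BBD·BCA·A·BB·BB·BCA·BCA·BCA·BCA·BCA·A·BB·BCA·A·BB·BCA·A·BB·BB·BCA·BCA·BCA·BCA·BCA·A·BB·BCA·A·BB·BCA·A·BB·BB·BCA·BCA·BCA·A·BB·BB·BCA·BCA·BCA·A·BB·BCA·A·BB·BCA·BCA·BBD
    A ↦ BB
    B ↦ BCA
    C ↦ A
    D ↦ BBD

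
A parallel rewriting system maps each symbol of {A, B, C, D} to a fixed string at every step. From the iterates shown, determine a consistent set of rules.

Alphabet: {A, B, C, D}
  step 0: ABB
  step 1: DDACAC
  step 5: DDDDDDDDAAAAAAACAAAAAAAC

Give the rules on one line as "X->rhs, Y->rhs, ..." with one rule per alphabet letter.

  step 0 ⇒ step 1: ABB ⇒ DD·AC·AC
    A ↦ DD
    B ↦ AC
    C ↦ B  (constrained at step 1)
    D ↦ A  (constrained at step 1)

A->DD, B->AC, C->B, D->A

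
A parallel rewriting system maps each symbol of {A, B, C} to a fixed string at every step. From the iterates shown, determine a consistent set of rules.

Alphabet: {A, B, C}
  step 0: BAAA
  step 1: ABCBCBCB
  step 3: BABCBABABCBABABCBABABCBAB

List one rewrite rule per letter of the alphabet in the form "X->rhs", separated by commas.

A->CB, B->AB, C->B

  step 0 ⇒ step 1: BAAA ⇒ AB·CB·CB·CB
    A ↦ CB
    B ↦ AB
    C ↦ B  (constrained at step 1)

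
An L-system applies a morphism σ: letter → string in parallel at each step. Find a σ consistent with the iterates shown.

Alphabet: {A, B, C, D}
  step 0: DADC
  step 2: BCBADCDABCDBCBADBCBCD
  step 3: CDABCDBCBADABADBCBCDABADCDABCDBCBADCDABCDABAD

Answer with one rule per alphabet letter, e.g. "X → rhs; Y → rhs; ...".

  step 2 ⇒ step 3: BCBADCDABCDBCBADBCBCD ⇒ CD·AB·CD·BCB·AD·AB·AD·BCB·CD·AB·AD·CD·AB·CD·BCB·AD·CD·AB·CD·AB·AD
    A ↦ BCB
    B ↦ CD
    C ↦ AB
    D ↦ AD

A->BCB, B->CD, C->AB, D->AD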